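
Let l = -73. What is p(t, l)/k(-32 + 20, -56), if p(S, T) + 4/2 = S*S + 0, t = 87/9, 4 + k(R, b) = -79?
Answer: -823/747 ≈ -1.1017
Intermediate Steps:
k(R, b) = -83 (k(R, b) = -4 - 79 = -83)
t = 29/3 (t = 87*(1/9) = 29/3 ≈ 9.6667)
p(S, T) = -2 + S**2 (p(S, T) = -2 + (S*S + 0) = -2 + (S**2 + 0) = -2 + S**2)
p(t, l)/k(-32 + 20, -56) = (-2 + (29/3)**2)/(-83) = (-2 + 841/9)*(-1/83) = (823/9)*(-1/83) = -823/747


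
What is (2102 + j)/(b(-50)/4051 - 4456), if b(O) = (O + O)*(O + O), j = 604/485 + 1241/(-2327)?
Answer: -3204489959321/6787090438440 ≈ -0.47215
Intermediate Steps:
j = 803623/1128595 (j = 604*(1/485) + 1241*(-1/2327) = 604/485 - 1241/2327 = 803623/1128595 ≈ 0.71206)
b(O) = 4*O² (b(O) = (2*O)*(2*O) = 4*O²)
(2102 + j)/(b(-50)/4051 - 4456) = (2102 + 803623/1128595)/((4*(-50)²)/4051 - 4456) = 2373110313/(1128595*((4*2500)*(1/4051) - 4456)) = 2373110313/(1128595*(10000*(1/4051) - 4456)) = 2373110313/(1128595*(10000/4051 - 4456)) = 2373110313/(1128595*(-18041256/4051)) = (2373110313/1128595)*(-4051/18041256) = -3204489959321/6787090438440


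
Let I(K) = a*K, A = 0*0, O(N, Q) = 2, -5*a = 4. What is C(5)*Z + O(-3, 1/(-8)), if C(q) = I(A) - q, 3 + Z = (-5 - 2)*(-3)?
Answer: -88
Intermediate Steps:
a = -⅘ (a = -⅕*4 = -⅘ ≈ -0.80000)
A = 0
Z = 18 (Z = -3 + (-5 - 2)*(-3) = -3 - 7*(-3) = -3 + 21 = 18)
I(K) = -4*K/5
C(q) = -q (C(q) = -⅘*0 - q = 0 - q = -q)
C(5)*Z + O(-3, 1/(-8)) = -1*5*18 + 2 = -5*18 + 2 = -90 + 2 = -88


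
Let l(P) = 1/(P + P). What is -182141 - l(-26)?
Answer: -9471331/52 ≈ -1.8214e+5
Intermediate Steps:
l(P) = 1/(2*P)
-182141 - l(-26) = -182141 - 1/(2*(-26)) = -182141 - (-1)/(2*26) = -182141 - 1*(-1/52) = -182141 + 1/52 = -9471331/52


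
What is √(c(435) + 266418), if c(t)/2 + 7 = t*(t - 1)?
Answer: 4*√40249 ≈ 802.49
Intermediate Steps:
c(t) = -14 + 2*t*(-1 + t) (c(t) = -14 + 2*(t*(t - 1)) = -14 + 2*(t*(-1 + t)) = -14 + 2*t*(-1 + t))
√(c(435) + 266418) = √((-14 - 2*435 + 2*435²) + 266418) = √((-14 - 870 + 2*189225) + 266418) = √((-14 - 870 + 378450) + 266418) = √(377566 + 266418) = √643984 = 4*√40249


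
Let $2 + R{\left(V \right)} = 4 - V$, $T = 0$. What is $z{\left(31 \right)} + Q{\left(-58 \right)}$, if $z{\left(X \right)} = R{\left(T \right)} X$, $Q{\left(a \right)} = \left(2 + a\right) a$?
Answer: $3310$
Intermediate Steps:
$Q{\left(a \right)} = a \left(2 + a\right)$
$R{\left(V \right)} = 2 - V$ ($R{\left(V \right)} = -2 - \left(-4 + V\right) = 2 - V$)
$z{\left(X \right)} = 2 X$ ($z{\left(X \right)} = \left(2 - 0\right) X = \left(2 + 0\right) X = 2 X$)
$z{\left(31 \right)} + Q{\left(-58 \right)} = 2 \cdot 31 - 58 \left(2 - 58\right) = 62 - -3248 = 62 + 3248 = 3310$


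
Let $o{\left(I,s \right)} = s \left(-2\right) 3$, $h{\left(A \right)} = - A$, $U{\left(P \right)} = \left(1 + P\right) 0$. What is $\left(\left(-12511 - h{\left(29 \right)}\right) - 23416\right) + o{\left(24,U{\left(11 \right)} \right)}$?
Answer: $-35898$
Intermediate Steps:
$U{\left(P \right)} = 0$
$o{\left(I,s \right)} = - 6 s$ ($o{\left(I,s \right)} = - 2 s 3 = - 6 s$)
$\left(\left(-12511 - h{\left(29 \right)}\right) - 23416\right) + o{\left(24,U{\left(11 \right)} \right)} = \left(\left(-12511 - \left(-1\right) 29\right) - 23416\right) - 0 = \left(\left(-12511 - -29\right) - 23416\right) + 0 = \left(\left(-12511 + 29\right) - 23416\right) + 0 = \left(-12482 - 23416\right) + 0 = -35898 + 0 = -35898$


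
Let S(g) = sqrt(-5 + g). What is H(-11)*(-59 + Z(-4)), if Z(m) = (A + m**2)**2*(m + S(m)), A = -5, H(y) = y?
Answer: 5973 - 3993*I ≈ 5973.0 - 3993.0*I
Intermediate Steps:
Z(m) = (-5 + m**2)**2*(m + sqrt(-5 + m))
H(-11)*(-59 + Z(-4)) = -11*(-59 + (-5 + (-4)**2)**2*(-4 + sqrt(-5 - 4))) = -11*(-59 + (-5 + 16)**2*(-4 + sqrt(-9))) = -11*(-59 + 11**2*(-4 + 3*I)) = -11*(-59 + 121*(-4 + 3*I)) = -11*(-59 + (-484 + 363*I)) = -11*(-543 + 363*I) = 5973 - 3993*I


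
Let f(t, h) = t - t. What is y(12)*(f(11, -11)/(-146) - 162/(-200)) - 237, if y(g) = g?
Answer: -5682/25 ≈ -227.28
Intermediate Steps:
f(t, h) = 0
y(12)*(f(11, -11)/(-146) - 162/(-200)) - 237 = 12*(0/(-146) - 162/(-200)) - 237 = 12*(0*(-1/146) - 162*(-1/200)) - 237 = 12*(0 + 81/100) - 237 = 12*(81/100) - 237 = 243/25 - 237 = -5682/25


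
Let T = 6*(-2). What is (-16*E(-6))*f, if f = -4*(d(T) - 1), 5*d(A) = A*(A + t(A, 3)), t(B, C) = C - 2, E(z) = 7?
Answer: 56896/5 ≈ 11379.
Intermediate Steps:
T = -12
t(B, C) = -2 + C
d(A) = A*(1 + A)/5 (d(A) = (A*(A + (-2 + 3)))/5 = (A*(A + 1))/5 = (A*(1 + A))/5 = A*(1 + A)/5)
f = -508/5 (f = -4*((⅕)*(-12)*(1 - 12) - 1) = -4*((⅕)*(-12)*(-11) - 1) = -4*(132/5 - 1) = -4*127/5 = -508/5 ≈ -101.60)
(-16*E(-6))*f = -16*7*(-508/5) = -112*(-508/5) = 56896/5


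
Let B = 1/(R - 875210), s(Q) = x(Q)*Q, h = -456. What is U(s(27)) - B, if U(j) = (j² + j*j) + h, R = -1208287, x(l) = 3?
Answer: 26389573003/2083497 ≈ 12666.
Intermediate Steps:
s(Q) = 3*Q
U(j) = -456 + 2*j² (U(j) = (j² + j*j) - 456 = (j² + j²) - 456 = 2*j² - 456 = -456 + 2*j²)
B = -1/2083497 (B = 1/(-1208287 - 875210) = 1/(-2083497) = -1/2083497 ≈ -4.7996e-7)
U(s(27)) - B = (-456 + 2*(3*27)²) - 1*(-1/2083497) = (-456 + 2*81²) + 1/2083497 = (-456 + 2*6561) + 1/2083497 = (-456 + 13122) + 1/2083497 = 12666 + 1/2083497 = 26389573003/2083497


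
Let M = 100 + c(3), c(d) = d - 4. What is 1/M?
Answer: 1/99 ≈ 0.010101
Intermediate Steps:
c(d) = -4 + d
M = 99 (M = 100 + (-4 + 3) = 100 - 1 = 99)
1/M = 1/99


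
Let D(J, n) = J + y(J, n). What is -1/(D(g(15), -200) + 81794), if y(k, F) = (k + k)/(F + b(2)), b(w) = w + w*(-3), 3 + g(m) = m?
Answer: -17/1390700 ≈ -1.2224e-5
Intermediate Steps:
g(m) = -3 + m
b(w) = -2*w (b(w) = w - 3*w = -2*w)
y(k, F) = 2*k/(-4 + F) (y(k, F) = (k + k)/(F - 2*2) = (2*k)/(F - 4) = (2*k)/(-4 + F) = 2*k/(-4 + F))
D(J, n) = J + 2*J/(-4 + n)
-1/(D(g(15), -200) + 81794) = -1/((-3 + 15)*(-2 - 200)/(-4 - 200) + 81794) = -1/(12*(-202)/(-204) + 81794) = -1/(12*(-1/204)*(-202) + 81794) = -1/(202/17 + 81794) = -1/1390700/17 = -1*17/1390700 = -17/1390700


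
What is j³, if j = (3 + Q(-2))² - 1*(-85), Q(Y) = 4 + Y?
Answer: 1331000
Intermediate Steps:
j = 110 (j = (3 + (4 - 2))² - 1*(-85) = (3 + 2)² + 85 = 5² + 85 = 25 + 85 = 110)
j³ = 110³ = 1331000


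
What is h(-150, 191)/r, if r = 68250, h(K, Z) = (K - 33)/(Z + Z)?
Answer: -61/8690500 ≈ -7.0192e-6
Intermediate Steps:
h(K, Z) = (-33 + K)/(2*Z) (h(K, Z) = (-33 + K)/((2*Z)) = (-33 + K)*(1/(2*Z)) = (-33 + K)/(2*Z))
h(-150, 191)/r = ((1/2)*(-33 - 150)/191)/68250 = ((1/2)*(1/191)*(-183))*(1/68250) = -183/382*1/68250 = -61/8690500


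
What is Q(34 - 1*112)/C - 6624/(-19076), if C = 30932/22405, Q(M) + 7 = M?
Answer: -475314707/7763932 ≈ -61.221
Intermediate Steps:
Q(M) = -7 + M
C = 30932/22405 (C = 30932*(1/22405) = 30932/22405 ≈ 1.3806)
Q(34 - 1*112)/C - 6624/(-19076) = (-7 + (34 - 1*112))/(30932/22405) - 6624/(-19076) = (-7 + (34 - 112))*(22405/30932) - 6624*(-1/19076) = (-7 - 78)*(22405/30932) + 1656/4769 = -85*22405/30932 + 1656/4769 = -1904425/30932 + 1656/4769 = -475314707/7763932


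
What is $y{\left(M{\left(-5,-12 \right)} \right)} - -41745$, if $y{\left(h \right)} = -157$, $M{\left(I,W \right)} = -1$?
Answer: $41588$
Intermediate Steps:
$y{\left(M{\left(-5,-12 \right)} \right)} - -41745 = -157 - -41745 = -157 + 41745 = 41588$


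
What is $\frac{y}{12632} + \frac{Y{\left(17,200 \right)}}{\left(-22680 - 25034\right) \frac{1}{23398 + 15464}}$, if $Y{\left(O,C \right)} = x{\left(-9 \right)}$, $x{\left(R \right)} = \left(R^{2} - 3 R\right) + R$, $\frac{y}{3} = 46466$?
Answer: $- \frac{10487084361}{150680812} \approx -69.598$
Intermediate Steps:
$y = 139398$ ($y = 3 \cdot 46466 = 139398$)
$x{\left(R \right)} = R^{2} - 2 R$
$Y{\left(O,C \right)} = 99$ ($Y{\left(O,C \right)} = - 9 \left(-2 - 9\right) = \left(-9\right) \left(-11\right) = 99$)
$\frac{y}{12632} + \frac{Y{\left(17,200 \right)}}{\left(-22680 - 25034\right) \frac{1}{23398 + 15464}} = \frac{139398}{12632} + \frac{99}{\left(-22680 - 25034\right) \frac{1}{23398 + 15464}} = 139398 \cdot \frac{1}{12632} + \frac{99}{\left(-47714\right) \frac{1}{38862}} = \frac{69699}{6316} + \frac{99}{\left(-47714\right) \frac{1}{38862}} = \frac{69699}{6316} + \frac{99}{- \frac{23857}{19431}} = \frac{69699}{6316} + 99 \left(- \frac{19431}{23857}\right) = \frac{69699}{6316} - \frac{1923669}{23857} = - \frac{10487084361}{150680812}$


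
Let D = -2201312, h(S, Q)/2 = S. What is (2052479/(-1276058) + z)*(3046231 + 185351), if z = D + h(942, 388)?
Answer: -4534878612294461673/638029 ≈ -7.1076e+12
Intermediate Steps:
h(S, Q) = 2*S
z = -2199428 (z = -2201312 + 2*942 = -2201312 + 1884 = -2199428)
(2052479/(-1276058) + z)*(3046231 + 185351) = (2052479/(-1276058) - 2199428)*(3046231 + 185351) = (2052479*(-1/1276058) - 2199428)*3231582 = (-2052479/1276058 - 2199428)*3231582 = -2806599747303/1276058*3231582 = -4534878612294461673/638029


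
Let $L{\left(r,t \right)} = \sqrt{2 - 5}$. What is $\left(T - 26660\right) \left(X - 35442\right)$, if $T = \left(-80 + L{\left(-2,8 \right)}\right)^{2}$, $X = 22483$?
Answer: $262588217 + 2073440 i \sqrt{3} \approx 2.6259 \cdot 10^{8} + 3.5913 \cdot 10^{6} i$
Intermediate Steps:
$L{\left(r,t \right)} = i \sqrt{3}$ ($L{\left(r,t \right)} = \sqrt{-3} = i \sqrt{3}$)
$T = \left(-80 + i \sqrt{3}\right)^{2} \approx 6397.0 - 277.13 i$
$\left(T - 26660\right) \left(X - 35442\right) = \left(\left(80 - i \sqrt{3}\right)^{2} - 26660\right) \left(22483 - 35442\right) = \left(-26660 + \left(80 - i \sqrt{3}\right)^{2}\right) \left(-12959\right) = 345486940 - 12959 \left(80 - i \sqrt{3}\right)^{2}$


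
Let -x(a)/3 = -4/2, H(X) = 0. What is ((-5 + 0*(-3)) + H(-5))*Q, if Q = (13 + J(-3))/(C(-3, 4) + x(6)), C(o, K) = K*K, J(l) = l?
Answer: -25/11 ≈ -2.2727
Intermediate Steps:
C(o, K) = K**2
x(a) = 6 (x(a) = -(-12)/2 = -3*(-2) = 6)
Q = 5/11 (Q = (13 - 3)/(4**2 + 6) = 10/(16 + 6) = 10/22 = 10*(1/22) = 5/11 ≈ 0.45455)
((-5 + 0*(-3)) + H(-5))*Q = ((-5 + 0*(-3)) + 0)*(5/11) = ((-5 + 0) + 0)*(5/11) = (-5 + 0)*(5/11) = -5*5/11 = -25/11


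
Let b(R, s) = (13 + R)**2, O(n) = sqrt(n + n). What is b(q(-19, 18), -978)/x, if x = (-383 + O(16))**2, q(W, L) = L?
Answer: 961/(383 - 4*sqrt(2))**2 ≈ 0.0067492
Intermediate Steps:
O(n) = sqrt(2)*sqrt(n) (O(n) = sqrt(2*n) = sqrt(2)*sqrt(n))
x = (-383 + 4*sqrt(2))**2 (x = (-383 + sqrt(2)*sqrt(16))**2 = (-383 + sqrt(2)*4)**2 = (-383 + 4*sqrt(2))**2 ≈ 1.4239e+5)
b(q(-19, 18), -978)/x = (13 + 18)**2/(146721 - 3064*sqrt(2)) = 31**2/(146721 - 3064*sqrt(2)) = 961/(146721 - 3064*sqrt(2))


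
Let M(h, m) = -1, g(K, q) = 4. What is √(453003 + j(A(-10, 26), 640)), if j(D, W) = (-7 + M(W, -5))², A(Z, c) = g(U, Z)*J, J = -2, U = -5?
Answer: √453067 ≈ 673.10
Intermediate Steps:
A(Z, c) = -8 (A(Z, c) = 4*(-2) = -8)
j(D, W) = 64 (j(D, W) = (-7 - 1)² = (-8)² = 64)
√(453003 + j(A(-10, 26), 640)) = √(453003 + 64) = √453067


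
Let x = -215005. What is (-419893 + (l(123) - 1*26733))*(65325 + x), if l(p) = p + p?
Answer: 66814158400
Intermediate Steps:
l(p) = 2*p
(-419893 + (l(123) - 1*26733))*(65325 + x) = (-419893 + (2*123 - 1*26733))*(65325 - 215005) = (-419893 + (246 - 26733))*(-149680) = (-419893 - 26487)*(-149680) = -446380*(-149680) = 66814158400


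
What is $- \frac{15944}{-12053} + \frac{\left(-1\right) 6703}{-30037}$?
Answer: $\frac{559701187}{362035961} \approx 1.546$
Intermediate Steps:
$- \frac{15944}{-12053} + \frac{\left(-1\right) 6703}{-30037} = \left(-15944\right) \left(- \frac{1}{12053}\right) - - \frac{6703}{30037} = \frac{15944}{12053} + \frac{6703}{30037} = \frac{559701187}{362035961}$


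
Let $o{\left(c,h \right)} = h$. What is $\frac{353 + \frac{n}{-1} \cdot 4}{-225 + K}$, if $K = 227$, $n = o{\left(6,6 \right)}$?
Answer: $\frac{329}{2} \approx 164.5$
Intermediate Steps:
$n = 6$
$\frac{353 + \frac{n}{-1} \cdot 4}{-225 + K} = \frac{353 + \frac{6}{-1} \cdot 4}{-225 + 227} = \frac{353 + 6 \left(-1\right) 4}{2} = \left(353 - 24\right) \frac{1}{2} = 329 \cdot \frac{1}{2} = \frac{329}{2}$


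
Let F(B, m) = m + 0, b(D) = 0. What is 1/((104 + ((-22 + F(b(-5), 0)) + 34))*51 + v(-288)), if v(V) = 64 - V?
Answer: 1/6268 ≈ 0.00015954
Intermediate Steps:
F(B, m) = m
1/((104 + ((-22 + F(b(-5), 0)) + 34))*51 + v(-288)) = 1/((104 + ((-22 + 0) + 34))*51 + (64 - 1*(-288))) = 1/((104 + (-22 + 34))*51 + (64 + 288)) = 1/((104 + 12)*51 + 352) = 1/(116*51 + 352) = 1/(5916 + 352) = 1/6268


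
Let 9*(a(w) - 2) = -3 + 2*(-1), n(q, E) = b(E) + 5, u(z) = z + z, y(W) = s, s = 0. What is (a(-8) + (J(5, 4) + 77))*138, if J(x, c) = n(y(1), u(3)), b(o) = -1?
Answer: 34132/3 ≈ 11377.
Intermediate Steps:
y(W) = 0
u(z) = 2*z
n(q, E) = 4 (n(q, E) = -1 + 5 = 4)
J(x, c) = 4
a(w) = 13/9 (a(w) = 2 + (-3 + 2*(-1))/9 = 2 + (-3 - 2)/9 = 2 + (⅑)*(-5) = 2 - 5/9 = 13/9)
(a(-8) + (J(5, 4) + 77))*138 = (13/9 + (4 + 77))*138 = (13/9 + 81)*138 = (742/9)*138 = 34132/3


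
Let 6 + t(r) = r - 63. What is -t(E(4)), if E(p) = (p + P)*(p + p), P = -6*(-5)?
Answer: -203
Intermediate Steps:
P = 30
E(p) = 2*p*(30 + p) (E(p) = (p + 30)*(p + p) = (30 + p)*(2*p) = 2*p*(30 + p))
t(r) = -69 + r (t(r) = -6 + (r - 63) = -6 + (-63 + r) = -69 + r)
-t(E(4)) = -(-69 + 2*4*(30 + 4)) = -(-69 + 2*4*34) = -(-69 + 272) = -1*203 = -203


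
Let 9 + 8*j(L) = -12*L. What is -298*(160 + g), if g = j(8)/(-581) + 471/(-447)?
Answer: -15727747/332 ≈ -47373.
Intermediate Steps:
j(L) = -9/8 - 3*L/2 (j(L) = -9/8 + (-12*L)/8 = -9/8 - 3*L/2)
g = -102013/98936 (g = (-9/8 - 3/2*8)/(-581) + 471/(-447) = (-9/8 - 12)*(-1/581) + 471*(-1/447) = -105/8*(-1/581) - 157/149 = 15/664 - 157/149 = -102013/98936 ≈ -1.0311)
-298*(160 + g) = -298*(160 - 102013/98936) = -298*15727747/98936 = -15727747/332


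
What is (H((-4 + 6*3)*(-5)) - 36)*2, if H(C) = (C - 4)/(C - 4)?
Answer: -70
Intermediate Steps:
H(C) = 1 (H(C) = (-4 + C)/(-4 + C) = 1)
(H((-4 + 6*3)*(-5)) - 36)*2 = (1 - 36)*2 = -35*2 = -70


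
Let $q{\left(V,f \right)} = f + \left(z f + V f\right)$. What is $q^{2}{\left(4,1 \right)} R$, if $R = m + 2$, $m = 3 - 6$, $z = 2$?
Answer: $-49$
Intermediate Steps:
$m = -3$ ($m = 3 - 6 = -3$)
$q{\left(V,f \right)} = 3 f + V f$ ($q{\left(V,f \right)} = f + \left(2 f + V f\right) = 3 f + V f$)
$R = -1$ ($R = -3 + 2 = -1$)
$q^{2}{\left(4,1 \right)} R = \left(1 \left(3 + 4\right)\right)^{2} \left(-1\right) = \left(1 \cdot 7\right)^{2} \left(-1\right) = 7^{2} \left(-1\right) = 49 \left(-1\right) = -49$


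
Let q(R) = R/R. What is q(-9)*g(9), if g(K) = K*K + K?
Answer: 90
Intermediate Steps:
g(K) = K + K**2 (g(K) = K**2 + K = K + K**2)
q(R) = 1
q(-9)*g(9) = 1*(9*(1 + 9)) = 1*(9*10) = 1*90 = 90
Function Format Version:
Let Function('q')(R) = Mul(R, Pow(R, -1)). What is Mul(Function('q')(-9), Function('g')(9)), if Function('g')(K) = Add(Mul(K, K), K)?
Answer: 90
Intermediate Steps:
Function('g')(K) = Add(K, Pow(K, 2)) (Function('g')(K) = Add(Pow(K, 2), K) = Add(K, Pow(K, 2)))
Function('q')(R) = 1
Mul(Function('q')(-9), Function('g')(9)) = Mul(1, Mul(9, Add(1, 9))) = Mul(1, Mul(9, 10)) = Mul(1, 90) = 90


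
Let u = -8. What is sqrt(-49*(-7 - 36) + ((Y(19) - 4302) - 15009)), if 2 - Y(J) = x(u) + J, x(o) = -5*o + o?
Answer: 9*I*sqrt(213) ≈ 131.35*I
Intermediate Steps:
x(o) = -4*o
Y(J) = -30 - J (Y(J) = 2 - (-4*(-8) + J) = 2 - (32 + J) = 2 + (-32 - J) = -30 - J)
sqrt(-49*(-7 - 36) + ((Y(19) - 4302) - 15009)) = sqrt(-49*(-7 - 36) + (((-30 - 1*19) - 4302) - 15009)) = sqrt(-49*(-43) + (((-30 - 19) - 4302) - 15009)) = sqrt(2107 + ((-49 - 4302) - 15009)) = sqrt(2107 + (-4351 - 15009)) = sqrt(2107 - 19360) = sqrt(-17253) = 9*I*sqrt(213)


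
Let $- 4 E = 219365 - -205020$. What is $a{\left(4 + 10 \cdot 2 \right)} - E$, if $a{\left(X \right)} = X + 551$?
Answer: $\frac{426685}{4} \approx 1.0667 \cdot 10^{5}$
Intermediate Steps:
$a{\left(X \right)} = 551 + X$
$E = - \frac{424385}{4}$ ($E = - \frac{219365 - -205020}{4} = - \frac{219365 + 205020}{4} = \left(- \frac{1}{4}\right) 424385 = - \frac{424385}{4} \approx -1.061 \cdot 10^{5}$)
$a{\left(4 + 10 \cdot 2 \right)} - E = \left(551 + \left(4 + 10 \cdot 2\right)\right) - - \frac{424385}{4} = \left(551 + \left(4 + 20\right)\right) + \frac{424385}{4} = \left(551 + 24\right) + \frac{424385}{4} = 575 + \frac{424385}{4} = \frac{426685}{4}$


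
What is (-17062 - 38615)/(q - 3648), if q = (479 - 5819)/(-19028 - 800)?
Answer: 91996963/6027267 ≈ 15.263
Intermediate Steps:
q = 1335/4957 (q = -5340/(-19828) = -5340*(-1/19828) = 1335/4957 ≈ 0.26932)
(-17062 - 38615)/(q - 3648) = (-17062 - 38615)/(1335/4957 - 3648) = -55677/(-18081801/4957) = -55677*(-4957/18081801) = 91996963/6027267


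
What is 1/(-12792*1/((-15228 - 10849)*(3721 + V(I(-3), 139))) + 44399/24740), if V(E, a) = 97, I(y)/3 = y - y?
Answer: 1231581766820/2210384545247 ≈ 0.55718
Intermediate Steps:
I(y) = 0 (I(y) = 3*(y - y) = 3*0 = 0)
1/(-12792*1/((-15228 - 10849)*(3721 + V(I(-3), 139))) + 44399/24740) = 1/(-12792*1/((-15228 - 10849)*(3721 + 97)) + 44399/24740) = 1/(-12792/(3818*(-26077)) + 44399*(1/24740)) = 1/(-12792/(-99561986) + 44399/24740) = 1/(-12792*(-1/99561986) + 44399/24740) = 1/(6396/49780993 + 44399/24740) = 1/(2210384545247/1231581766820) = 1231581766820/2210384545247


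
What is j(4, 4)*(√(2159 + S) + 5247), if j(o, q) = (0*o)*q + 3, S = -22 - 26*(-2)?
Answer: 15741 + 3*√2189 ≈ 15881.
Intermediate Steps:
S = 30 (S = -22 + 52 = 30)
j(o, q) = 3 (j(o, q) = 0*q + 3 = 0 + 3 = 3)
j(4, 4)*(√(2159 + S) + 5247) = 3*(√(2159 + 30) + 5247) = 3*(√2189 + 5247) = 3*(5247 + √2189) = 15741 + 3*√2189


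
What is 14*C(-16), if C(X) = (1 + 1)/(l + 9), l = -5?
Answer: 7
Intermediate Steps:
C(X) = 1/2 (C(X) = (1 + 1)/(-5 + 9) = 2/4 = 2*(1/4) = 1/2)
14*C(-16) = 14*(1/2) = 7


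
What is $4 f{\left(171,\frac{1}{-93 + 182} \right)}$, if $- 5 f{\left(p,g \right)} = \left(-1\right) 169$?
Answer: $\frac{676}{5} \approx 135.2$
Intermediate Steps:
$f{\left(p,g \right)} = \frac{169}{5}$ ($f{\left(p,g \right)} = - \frac{\left(-1\right) 169}{5} = \left(- \frac{1}{5}\right) \left(-169\right) = \frac{169}{5}$)
$4 f{\left(171,\frac{1}{-93 + 182} \right)} = 4 \cdot \frac{169}{5} = \frac{676}{5}$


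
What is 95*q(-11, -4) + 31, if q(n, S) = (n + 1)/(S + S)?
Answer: 599/4 ≈ 149.75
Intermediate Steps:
q(n, S) = (1 + n)/(2*S) (q(n, S) = (1 + n)/((2*S)) = (1 + n)*(1/(2*S)) = (1 + n)/(2*S))
95*q(-11, -4) + 31 = 95*((1/2)*(1 - 11)/(-4)) + 31 = 95*((1/2)*(-1/4)*(-10)) + 31 = 95*(5/4) + 31 = 475/4 + 31 = 599/4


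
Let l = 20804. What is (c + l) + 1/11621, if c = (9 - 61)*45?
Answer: 214570145/11621 ≈ 18464.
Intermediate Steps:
c = -2340 (c = -52*45 = -2340)
(c + l) + 1/11621 = (-2340 + 20804) + 1/11621 = 18464 + 1/11621 = 214570145/11621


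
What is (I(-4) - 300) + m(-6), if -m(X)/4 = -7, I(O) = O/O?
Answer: -271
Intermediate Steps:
I(O) = 1
m(X) = 28 (m(X) = -4*(-7) = 28)
(I(-4) - 300) + m(-6) = (1 - 300) + 28 = -299 + 28 = -271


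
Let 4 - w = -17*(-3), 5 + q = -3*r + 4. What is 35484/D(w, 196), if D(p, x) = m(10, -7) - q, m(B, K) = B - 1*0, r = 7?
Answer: 8871/8 ≈ 1108.9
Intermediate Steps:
m(B, K) = B (m(B, K) = B + 0 = B)
q = -22 (q = -5 + (-3*7 + 4) = -5 + (-21 + 4) = -5 - 17 = -22)
w = -47 (w = 4 - (-17)*(-3) = 4 - 1*51 = 4 - 51 = -47)
D(p, x) = 32 (D(p, x) = 10 - 1*(-22) = 10 + 22 = 32)
35484/D(w, 196) = 35484/32 = 35484*(1/32) = 8871/8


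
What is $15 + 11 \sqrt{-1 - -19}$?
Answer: $15 + 33 \sqrt{2} \approx 61.669$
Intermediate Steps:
$15 + 11 \sqrt{-1 - -19} = 15 + 11 \sqrt{-1 + 19} = 15 + 11 \sqrt{18} = 15 + 11 \cdot 3 \sqrt{2} = 15 + 33 \sqrt{2}$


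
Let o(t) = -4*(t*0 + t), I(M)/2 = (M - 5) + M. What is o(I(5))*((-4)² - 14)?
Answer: -80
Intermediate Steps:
I(M) = -10 + 4*M (I(M) = 2*((M - 5) + M) = 2*((-5 + M) + M) = 2*(-5 + 2*M) = -10 + 4*M)
o(t) = -4*t (o(t) = -4*(0 + t) = -4*t)
o(I(5))*((-4)² - 14) = (-4*(-10 + 4*5))*((-4)² - 14) = (-4*(-10 + 20))*(16 - 14) = -4*10*2 = -40*2 = -80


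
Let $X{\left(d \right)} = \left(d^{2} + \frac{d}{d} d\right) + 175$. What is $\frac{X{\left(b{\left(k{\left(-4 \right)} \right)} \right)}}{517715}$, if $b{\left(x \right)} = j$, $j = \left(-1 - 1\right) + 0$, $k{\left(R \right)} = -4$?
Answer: $\frac{177}{517715} \approx 0.00034189$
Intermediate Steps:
$j = -2$ ($j = -2 + 0 = -2$)
$b{\left(x \right)} = -2$
$X{\left(d \right)} = 175 + d + d^{2}$ ($X{\left(d \right)} = \left(d^{2} + 1 d\right) + 175 = \left(d^{2} + d\right) + 175 = \left(d + d^{2}\right) + 175 = 175 + d + d^{2}$)
$\frac{X{\left(b{\left(k{\left(-4 \right)} \right)} \right)}}{517715} = \frac{175 - 2 + \left(-2\right)^{2}}{517715} = \left(175 - 2 + 4\right) \frac{1}{517715} = 177 \cdot \frac{1}{517715} = \frac{177}{517715}$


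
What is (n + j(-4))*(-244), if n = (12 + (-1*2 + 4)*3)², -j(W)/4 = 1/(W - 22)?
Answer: -1028216/13 ≈ -79094.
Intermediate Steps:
j(W) = -4/(-22 + W) (j(W) = -4/(W - 22) = -4/(-22 + W))
n = 324 (n = (12 + (-2 + 4)*3)² = (12 + 2*3)² = (12 + 6)² = 18² = 324)
(n + j(-4))*(-244) = (324 - 4/(-22 - 4))*(-244) = (324 - 4/(-26))*(-244) = (324 - 4*(-1/26))*(-244) = (324 + 2/13)*(-244) = (4214/13)*(-244) = -1028216/13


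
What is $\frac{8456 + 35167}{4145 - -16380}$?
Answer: $\frac{43623}{20525} \approx 2.1254$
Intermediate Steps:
$\frac{8456 + 35167}{4145 - -16380} = \frac{43623}{4145 + 16380} = \frac{43623}{20525}$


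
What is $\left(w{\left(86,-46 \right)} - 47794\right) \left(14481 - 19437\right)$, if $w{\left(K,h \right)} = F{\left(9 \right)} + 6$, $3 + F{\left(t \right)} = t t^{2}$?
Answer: $233239272$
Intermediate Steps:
$F{\left(t \right)} = -3 + t^{3}$ ($F{\left(t \right)} = -3 + t t^{2} = -3 + t^{3}$)
$w{\left(K,h \right)} = 732$ ($w{\left(K,h \right)} = \left(-3 + 9^{3}\right) + 6 = \left(-3 + 729\right) + 6 = 726 + 6 = 732$)
$\left(w{\left(86,-46 \right)} - 47794\right) \left(14481 - 19437\right) = \left(732 - 47794\right) \left(14481 - 19437\right) = \left(-47062\right) \left(-4956\right) = 233239272$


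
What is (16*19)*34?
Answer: 10336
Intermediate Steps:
(16*19)*34 = 304*34 = 10336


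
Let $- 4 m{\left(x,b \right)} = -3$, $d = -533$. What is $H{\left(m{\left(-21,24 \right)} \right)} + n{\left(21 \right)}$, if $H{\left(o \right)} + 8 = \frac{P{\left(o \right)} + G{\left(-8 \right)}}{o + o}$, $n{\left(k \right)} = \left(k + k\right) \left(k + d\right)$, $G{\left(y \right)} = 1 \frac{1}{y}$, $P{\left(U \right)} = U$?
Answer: $- \frac{258139}{12} \approx -21512.0$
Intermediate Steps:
$m{\left(x,b \right)} = \frac{3}{4}$ ($m{\left(x,b \right)} = \left(- \frac{1}{4}\right) \left(-3\right) = \frac{3}{4}$)
$G{\left(y \right)} = \frac{1}{y}$
$n{\left(k \right)} = 2 k \left(-533 + k\right)$ ($n{\left(k \right)} = \left(k + k\right) \left(k - 533\right) = 2 k \left(-533 + k\right)$)
$H{\left(o \right)} = -8 + \frac{- \frac{1}{8} + o}{2 o}$ ($H{\left(o \right)} = -8 + \frac{o + \frac{1}{-8}}{o + o} = -8 + \frac{o - \frac{1}{8}}{2 o} = -8 + \left(- \frac{1}{8} + o\right) \frac{1}{2 o} = -8 + \frac{- \frac{1}{8} + o}{2 o}$)
$H{\left(m{\left(-21,24 \right)} \right)} + n{\left(21 \right)} = \frac{-1 - 90}{16 \cdot \frac{3}{4}} + 2 \cdot 21 \left(-533 + 21\right) = \frac{1}{16} \cdot \frac{4}{3} \left(-1 - 90\right) + 2 \cdot 21 \left(-512\right) = \frac{1}{16} \cdot \frac{4}{3} \left(-91\right) - 21504 = - \frac{91}{12} - 21504 = - \frac{258139}{12}$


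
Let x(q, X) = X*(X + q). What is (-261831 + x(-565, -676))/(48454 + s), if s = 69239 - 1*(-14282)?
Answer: 115417/26395 ≈ 4.3727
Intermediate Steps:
s = 83521 (s = 69239 + 14282 = 83521)
(-261831 + x(-565, -676))/(48454 + s) = (-261831 - 676*(-676 - 565))/(48454 + 83521) = (-261831 - 676*(-1241))/131975 = (-261831 + 838916)*(1/131975) = 577085*(1/131975) = 115417/26395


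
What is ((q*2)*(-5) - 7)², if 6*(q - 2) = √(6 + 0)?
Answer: 2237/3 + 90*√6 ≈ 966.12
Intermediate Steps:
q = 2 + √6/6 (q = 2 + √(6 + 0)/6 = 2 + √6/6 ≈ 2.4082)
((q*2)*(-5) - 7)² = (((2 + √6/6)*2)*(-5) - 7)² = ((4 + √6/3)*(-5) - 7)² = ((-20 - 5*√6/3) - 7)² = (-27 - 5*√6/3)²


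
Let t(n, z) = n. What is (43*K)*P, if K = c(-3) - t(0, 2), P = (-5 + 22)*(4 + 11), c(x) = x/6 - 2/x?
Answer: 3655/2 ≈ 1827.5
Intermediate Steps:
c(x) = -2/x + x/6 (c(x) = x*(⅙) - 2/x = x/6 - 2/x = -2/x + x/6)
P = 255 (P = 17*15 = 255)
K = ⅙ (K = (-2/(-3) + (⅙)*(-3)) - 1*0 = (-2*(-⅓) - ½) + 0 = (⅔ - ½) + 0 = ⅙ + 0 = ⅙ ≈ 0.16667)
(43*K)*P = (43*(⅙))*255 = (43/6)*255 = 3655/2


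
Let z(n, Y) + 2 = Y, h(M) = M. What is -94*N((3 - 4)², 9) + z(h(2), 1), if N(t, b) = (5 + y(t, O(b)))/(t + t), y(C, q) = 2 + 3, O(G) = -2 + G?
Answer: -471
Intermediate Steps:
z(n, Y) = -2 + Y
y(C, q) = 5
N(t, b) = 5/t (N(t, b) = (5 + 5)/(t + t) = 10/((2*t)) = 10*(1/(2*t)) = 5/t)
-94*N((3 - 4)², 9) + z(h(2), 1) = -470/((3 - 4)²) + (-2 + 1) = -470/((-1)²) - 1 = -470/1 - 1 = -470 - 1 = -471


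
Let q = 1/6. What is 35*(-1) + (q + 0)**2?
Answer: -1259/36 ≈ -34.972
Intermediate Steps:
q = 1/6 ≈ 0.16667
35*(-1) + (q + 0)**2 = 35*(-1) + (1/6 + 0)**2 = -35 + (1/6)**2 = -35 + 1/36 = -1259/36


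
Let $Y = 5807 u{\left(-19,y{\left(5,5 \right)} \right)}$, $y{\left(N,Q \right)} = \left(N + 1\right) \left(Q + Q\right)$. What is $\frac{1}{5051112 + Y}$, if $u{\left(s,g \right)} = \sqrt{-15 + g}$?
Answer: $\frac{1683704}{8504071660113} - \frac{5807 \sqrt{5}}{8504071660113} \approx 1.9646 \cdot 10^{-7}$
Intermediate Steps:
$y{\left(N,Q \right)} = 2 Q \left(1 + N\right)$ ($y{\left(N,Q \right)} = \left(1 + N\right) 2 Q = 2 Q \left(1 + N\right)$)
$Y = 17421 \sqrt{5}$ ($Y = 5807 \sqrt{-15 + 2 \cdot 5 \left(1 + 5\right)} = 5807 \sqrt{-15 + 2 \cdot 5 \cdot 6} = 5807 \sqrt{-15 + 60} = 5807 \sqrt{45} = 5807 \cdot 3 \sqrt{5} = 17421 \sqrt{5} \approx 38955.0$)
$\frac{1}{5051112 + Y} = \frac{1}{5051112 + 17421 \sqrt{5}}$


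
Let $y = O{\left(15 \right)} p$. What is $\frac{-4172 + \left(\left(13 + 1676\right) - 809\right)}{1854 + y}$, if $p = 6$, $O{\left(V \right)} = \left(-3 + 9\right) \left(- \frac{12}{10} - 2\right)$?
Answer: $- \frac{8230}{4347} \approx -1.8933$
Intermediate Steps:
$O{\left(V \right)} = - \frac{96}{5}$ ($O{\left(V \right)} = 6 \left(\left(-12\right) \frac{1}{10} - 2\right) = 6 \left(- \frac{6}{5} - 2\right) = 6 \left(- \frac{16}{5}\right) = - \frac{96}{5}$)
$y = - \frac{576}{5}$ ($y = \left(- \frac{96}{5}\right) 6 = - \frac{576}{5} \approx -115.2$)
$\frac{-4172 + \left(\left(13 + 1676\right) - 809\right)}{1854 + y} = \frac{-4172 + \left(\left(13 + 1676\right) - 809\right)}{1854 - \frac{576}{5}} = \frac{-4172 + \left(1689 - 809\right)}{\frac{8694}{5}} = \left(-4172 + 880\right) \frac{5}{8694} = \left(-3292\right) \frac{5}{8694} = - \frac{8230}{4347}$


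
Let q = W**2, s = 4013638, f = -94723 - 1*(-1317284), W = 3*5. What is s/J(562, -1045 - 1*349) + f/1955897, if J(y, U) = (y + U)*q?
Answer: -3810699552043/183071959200 ≈ -20.815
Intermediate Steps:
W = 15
f = 1222561 (f = -94723 + 1317284 = 1222561)
q = 225 (q = 15**2 = 225)
J(y, U) = 225*U + 225*y (J(y, U) = (y + U)*225 = (U + y)*225 = 225*U + 225*y)
s/J(562, -1045 - 1*349) + f/1955897 = 4013638/(225*(-1045 - 1*349) + 225*562) + 1222561/1955897 = 4013638/(225*(-1045 - 349) + 126450) + 1222561*(1/1955897) = 4013638/(225*(-1394) + 126450) + 1222561/1955897 = 4013638/(-313650 + 126450) + 1222561/1955897 = 4013638/(-187200) + 1222561/1955897 = 4013638*(-1/187200) + 1222561/1955897 = -2006819/93600 + 1222561/1955897 = -3810699552043/183071959200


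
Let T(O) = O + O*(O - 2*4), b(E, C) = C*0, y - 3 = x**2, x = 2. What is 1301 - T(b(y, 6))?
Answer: 1301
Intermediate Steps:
y = 7 (y = 3 + 2**2 = 3 + 4 = 7)
b(E, C) = 0
T(O) = O + O*(-8 + O) (T(O) = O + O*(O - 8) = O + O*(-8 + O))
1301 - T(b(y, 6)) = 1301 - 0*(-7 + 0) = 1301 - 0*(-7) = 1301 - 1*0 = 1301 + 0 = 1301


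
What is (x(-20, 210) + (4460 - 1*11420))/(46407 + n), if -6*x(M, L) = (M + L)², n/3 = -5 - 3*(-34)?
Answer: -19465/70047 ≈ -0.27788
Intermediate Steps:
n = 291 (n = 3*(-5 - 3*(-34)) = 3*(-5 + 102) = 3*97 = 291)
x(M, L) = -(L + M)²/6 (x(M, L) = -(M + L)²/6 = -(L + M)²/6)
(x(-20, 210) + (4460 - 1*11420))/(46407 + n) = (-(210 - 20)²/6 + (4460 - 1*11420))/(46407 + 291) = (-⅙*190² + (4460 - 11420))/46698 = (-⅙*36100 - 6960)*(1/46698) = (-18050/3 - 6960)*(1/46698) = -38930/3*1/46698 = -19465/70047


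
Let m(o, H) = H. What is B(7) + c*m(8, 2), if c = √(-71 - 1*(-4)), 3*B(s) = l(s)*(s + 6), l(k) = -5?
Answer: -65/3 + 2*I*√67 ≈ -21.667 + 16.371*I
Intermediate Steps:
B(s) = -10 - 5*s/3 (B(s) = (-5*(s + 6))/3 = (-5*(6 + s))/3 = (-30 - 5*s)/3 = -10 - 5*s/3)
c = I*√67 (c = √(-71 + 4) = √(-67) = I*√67 ≈ 8.1853*I)
B(7) + c*m(8, 2) = (-10 - 5/3*7) + (I*√67)*2 = (-10 - 35/3) + 2*I*√67 = -65/3 + 2*I*√67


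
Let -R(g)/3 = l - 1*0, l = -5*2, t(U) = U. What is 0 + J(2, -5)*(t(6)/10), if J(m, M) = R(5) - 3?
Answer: 81/5 ≈ 16.200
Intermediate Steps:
l = -10
R(g) = 30 (R(g) = -3*(-10 - 1*0) = -3*(-10 + 0) = -3*(-10) = 30)
J(m, M) = 27 (J(m, M) = 30 - 3 = 27)
0 + J(2, -5)*(t(6)/10) = 0 + 27*(6/10) = 0 + 27*(6*(⅒)) = 0 + 27*(⅗) = 0 + 81/5 = 81/5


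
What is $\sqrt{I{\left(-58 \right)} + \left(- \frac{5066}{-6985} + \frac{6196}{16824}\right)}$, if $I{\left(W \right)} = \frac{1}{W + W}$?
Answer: $\frac{\sqrt{787534396069111185}}{851988390} \approx 1.0416$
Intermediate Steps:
$I{\left(W \right)} = \frac{1}{2 W}$
$\sqrt{I{\left(-58 \right)} + \left(- \frac{5066}{-6985} + \frac{6196}{16824}\right)} = \sqrt{\frac{1}{2 \left(-58\right)} + \left(- \frac{5066}{-6985} + \frac{6196}{16824}\right)} = \sqrt{\frac{1}{2} \left(- \frac{1}{58}\right) + \left(\left(-5066\right) \left(- \frac{1}{6985}\right) + 6196 \cdot \frac{1}{16824}\right)} = \sqrt{- \frac{1}{116} + \left(\frac{5066}{6985} + \frac{1549}{4206}\right)} = \sqrt{- \frac{1}{116} + \frac{32127361}{29378910}} = \sqrt{\frac{1848697483}{1703976780}} = \frac{\sqrt{787534396069111185}}{851988390}$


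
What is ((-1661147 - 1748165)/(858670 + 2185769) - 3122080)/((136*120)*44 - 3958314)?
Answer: 4752492761216/4932347379363 ≈ 0.96354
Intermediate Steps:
((-1661147 - 1748165)/(858670 + 2185769) - 3122080)/((136*120)*44 - 3958314) = (-3409312/3044439 - 3122080)/(16320*44 - 3958314) = (-3409312*1/3044439 - 3122080)/(718080 - 3958314) = (-3409312/3044439 - 3122080)/(-3240234) = -9504985522432/3044439*(-1/3240234) = 4752492761216/4932347379363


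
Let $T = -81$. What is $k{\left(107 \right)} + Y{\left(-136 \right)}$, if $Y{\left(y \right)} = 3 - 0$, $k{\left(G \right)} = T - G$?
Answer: $-185$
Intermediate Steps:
$k{\left(G \right)} = -81 - G$
$Y{\left(y \right)} = 3$ ($Y{\left(y \right)} = 3 + 0 = 3$)
$k{\left(107 \right)} + Y{\left(-136 \right)} = \left(-81 - 107\right) + 3 = -188 + 3 = -185$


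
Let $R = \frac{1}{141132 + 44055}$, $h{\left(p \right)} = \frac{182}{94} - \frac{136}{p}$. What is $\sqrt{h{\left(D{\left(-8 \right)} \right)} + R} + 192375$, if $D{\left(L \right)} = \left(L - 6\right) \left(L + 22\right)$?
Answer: $192375 + \frac{23 \sqrt{18455322712242}}{60926523} \approx 1.9238 \cdot 10^{5}$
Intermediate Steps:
$D{\left(L \right)} = \left(-6 + L\right) \left(22 + L\right)$
$h{\left(p \right)} = \frac{91}{47} - \frac{136}{p}$ ($h{\left(p \right)} = 182 \cdot \frac{1}{94} - \frac{136}{p} = \frac{91}{47} - \frac{136}{p}$)
$R = \frac{1}{185187} \approx 5.3999 \cdot 10^{-6}$
$\sqrt{h{\left(D{\left(-8 \right)} \right)} + R} + 192375 = \sqrt{\left(\frac{91}{47} - \frac{136}{-132 + \left(-8\right)^{2} + 16 \left(-8\right)}\right) + \frac{1}{185187}} + 192375 = \sqrt{\left(\frac{91}{47} - \frac{136}{-132 + 64 - 128}\right) + \frac{1}{185187}} + 192375 = \sqrt{\left(\frac{91}{47} - \frac{136}{-196}\right) + \frac{1}{185187}} + 192375 = \sqrt{\left(\frac{91}{47} - - \frac{34}{49}\right) + \frac{1}{185187}} + 192375 = \sqrt{\left(\frac{91}{47} + \frac{34}{49}\right) + \frac{1}{185187}} + 192375 = \sqrt{\frac{6057}{2303} + \frac{1}{185187}} + 192375 = \sqrt{\frac{1121679962}{426485661}} + 192375 = \frac{23 \sqrt{18455322712242}}{60926523} + 192375 = 192375 + \frac{23 \sqrt{18455322712242}}{60926523}$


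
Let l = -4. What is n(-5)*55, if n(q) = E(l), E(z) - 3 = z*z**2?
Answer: -3355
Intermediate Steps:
E(z) = 3 + z**3 (E(z) = 3 + z*z**2 = 3 + z**3)
n(q) = -61 (n(q) = 3 + (-4)**3 = 3 - 64 = -61)
n(-5)*55 = -61*55 = -3355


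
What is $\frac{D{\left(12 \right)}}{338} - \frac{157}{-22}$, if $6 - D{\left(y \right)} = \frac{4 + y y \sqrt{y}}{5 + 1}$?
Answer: $\frac{79775}{11154} - \frac{24 \sqrt{3}}{169} \approx 6.9062$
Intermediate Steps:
$D{\left(y \right)} = \frac{16}{3} - \frac{y^{\frac{5}{2}}}{6}$ ($D{\left(y \right)} = 6 - \frac{4 + y y \sqrt{y}}{5 + 1} = 6 - \frac{4 + y y^{\frac{3}{2}}}{6} = 6 - \left(4 + y^{\frac{5}{2}}\right) \frac{1}{6} = 6 - \left(\frac{2}{3} + \frac{y^{\frac{5}{2}}}{6}\right) = \frac{16}{3} - \frac{y^{\frac{5}{2}}}{6}$)
$\frac{D{\left(12 \right)}}{338} - \frac{157}{-22} = \frac{\frac{16}{3} - \frac{12^{\frac{5}{2}}}{6}}{338} - \frac{157}{-22} = \left(\frac{16}{3} - \frac{288 \sqrt{3}}{6}\right) \frac{1}{338} - - \frac{157}{22} = \left(\frac{16}{3} - 48 \sqrt{3}\right) \frac{1}{338} + \frac{157}{22} = \left(\frac{8}{507} - \frac{24 \sqrt{3}}{169}\right) + \frac{157}{22} = \frac{79775}{11154} - \frac{24 \sqrt{3}}{169}$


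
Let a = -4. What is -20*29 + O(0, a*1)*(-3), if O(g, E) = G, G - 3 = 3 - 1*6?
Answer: -580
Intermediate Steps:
G = 0 (G = 3 + (3 - 1*6) = 3 + (3 - 6) = 3 - 3 = 0)
O(g, E) = 0
-20*29 + O(0, a*1)*(-3) = -20*29 + 0*(-3) = -580 + 0 = -580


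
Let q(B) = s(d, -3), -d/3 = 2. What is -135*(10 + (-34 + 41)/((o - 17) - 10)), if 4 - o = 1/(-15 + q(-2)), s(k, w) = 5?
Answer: -299700/229 ≈ -1308.7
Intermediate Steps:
d = -6 (d = -3*2 = -6)
q(B) = 5
o = 41/10 (o = 4 - 1/(-15 + 5) = 4 - 1/(-10) = 4 - 1*(-⅒) = 4 + ⅒ = 41/10 ≈ 4.1000)
-135*(10 + (-34 + 41)/((o - 17) - 10)) = -135*(10 + (-34 + 41)/((41/10 - 17) - 10)) = -135*(10 + 7/(-129/10 - 10)) = -135*(10 + 7/(-229/10)) = -135*(10 + 7*(-10/229)) = -135*(10 - 70/229) = -135*2220/229 = -299700/229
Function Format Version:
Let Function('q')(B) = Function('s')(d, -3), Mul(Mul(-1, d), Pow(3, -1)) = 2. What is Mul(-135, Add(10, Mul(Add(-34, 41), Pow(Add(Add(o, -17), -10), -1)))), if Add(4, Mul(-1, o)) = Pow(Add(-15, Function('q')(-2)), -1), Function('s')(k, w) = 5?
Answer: Rational(-299700, 229) ≈ -1308.7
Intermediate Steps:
d = -6 (d = Mul(-3, 2) = -6)
Function('q')(B) = 5
o = Rational(41, 10) (o = Add(4, Mul(-1, Pow(Add(-15, 5), -1))) = Add(4, Mul(-1, Pow(-10, -1))) = Add(4, Mul(-1, Rational(-1, 10))) = Add(4, Rational(1, 10)) = Rational(41, 10) ≈ 4.1000)
Mul(-135, Add(10, Mul(Add(-34, 41), Pow(Add(Add(o, -17), -10), -1)))) = Mul(-135, Add(10, Mul(Add(-34, 41), Pow(Add(Add(Rational(41, 10), -17), -10), -1)))) = Mul(-135, Add(10, Mul(7, Pow(Add(Rational(-129, 10), -10), -1)))) = Mul(-135, Add(10, Mul(7, Pow(Rational(-229, 10), -1)))) = Mul(-135, Add(10, Mul(7, Rational(-10, 229)))) = Mul(-135, Add(10, Rational(-70, 229))) = Mul(-135, Rational(2220, 229)) = Rational(-299700, 229)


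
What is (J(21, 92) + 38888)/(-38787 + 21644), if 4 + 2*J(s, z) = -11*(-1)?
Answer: -77783/34286 ≈ -2.2687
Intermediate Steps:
J(s, z) = 7/2 (J(s, z) = -2 + (-11*(-1))/2 = -2 + (½)*11 = -2 + 11/2 = 7/2)
(J(21, 92) + 38888)/(-38787 + 21644) = (7/2 + 38888)/(-38787 + 21644) = (77783/2)/(-17143) = (77783/2)*(-1/17143) = -77783/34286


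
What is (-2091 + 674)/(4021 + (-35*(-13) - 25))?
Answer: -1417/4451 ≈ -0.31836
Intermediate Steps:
(-2091 + 674)/(4021 + (-35*(-13) - 25)) = -1417/(4021 + (455 - 25)) = -1417/(4021 + 430) = -1417/4451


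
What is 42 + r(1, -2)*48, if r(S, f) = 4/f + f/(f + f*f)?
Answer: -102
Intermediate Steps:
r(S, f) = 4/f + f/(f + f²)
42 + r(1, -2)*48 = 42 + ((4 + 5*(-2))/((-2)*(1 - 2)))*48 = 42 - ½*(4 - 10)/(-1)*48 = 42 - ½*(-1)*(-6)*48 = 42 - 3*48 = 42 - 144 = -102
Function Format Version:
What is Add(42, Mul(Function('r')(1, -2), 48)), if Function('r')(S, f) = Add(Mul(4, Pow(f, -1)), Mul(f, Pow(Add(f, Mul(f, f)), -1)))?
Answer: -102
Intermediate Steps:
Function('r')(S, f) = Add(Mul(4, Pow(f, -1)), Mul(f, Pow(Add(f, Pow(f, 2)), -1)))
Add(42, Mul(Function('r')(1, -2), 48)) = Add(42, Mul(Mul(Pow(-2, -1), Pow(Add(1, -2), -1), Add(4, Mul(5, -2))), 48)) = Add(42, Mul(Mul(Rational(-1, 2), Pow(-1, -1), Add(4, -10)), 48)) = Add(42, Mul(Mul(Rational(-1, 2), -1, -6), 48)) = Add(42, Mul(-3, 48)) = Add(42, -144) = -102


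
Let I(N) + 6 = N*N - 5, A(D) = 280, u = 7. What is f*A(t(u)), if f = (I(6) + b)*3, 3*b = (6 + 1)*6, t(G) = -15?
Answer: 32760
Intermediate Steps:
b = 14 (b = ((6 + 1)*6)/3 = (7*6)/3 = (1/3)*42 = 14)
I(N) = -11 + N**2 (I(N) = -6 + (N*N - 5) = -6 + (N**2 - 5) = -6 + (-5 + N**2) = -11 + N**2)
f = 117 (f = ((-11 + 6**2) + 14)*3 = ((-11 + 36) + 14)*3 = (25 + 14)*3 = 39*3 = 117)
f*A(t(u)) = 117*280 = 32760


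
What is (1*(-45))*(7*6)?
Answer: -1890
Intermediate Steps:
(1*(-45))*(7*6) = -45*42 = -1890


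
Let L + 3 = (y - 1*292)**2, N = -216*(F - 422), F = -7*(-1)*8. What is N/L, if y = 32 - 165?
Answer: 39528/90311 ≈ 0.43769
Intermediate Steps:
y = -133
F = 56 (F = 7*8 = 56)
N = 79056 (N = -216*(56 - 422) = -216*(-366) = 79056)
L = 180622 (L = -3 + (-133 - 1*292)**2 = -3 + (-133 - 292)**2 = -3 + (-425)**2 = -3 + 180625 = 180622)
N/L = 79056/180622 = 79056*(1/180622) = 39528/90311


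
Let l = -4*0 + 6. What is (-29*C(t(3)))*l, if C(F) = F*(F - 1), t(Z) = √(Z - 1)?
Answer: -348 + 174*√2 ≈ -101.93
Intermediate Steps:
t(Z) = √(-1 + Z)
C(F) = F*(-1 + F)
l = 6 (l = 0 + 6 = 6)
(-29*C(t(3)))*l = -29*√(-1 + 3)*(-1 + √(-1 + 3))*6 = -29*√2*(-1 + √2)*6 = -174*√2*(-1 + √2)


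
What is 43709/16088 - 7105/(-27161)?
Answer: 1301485389/436966168 ≈ 2.9785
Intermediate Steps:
43709/16088 - 7105/(-27161) = 43709*(1/16088) - 7105*(-1/27161) = 43709/16088 + 7105/27161 = 1301485389/436966168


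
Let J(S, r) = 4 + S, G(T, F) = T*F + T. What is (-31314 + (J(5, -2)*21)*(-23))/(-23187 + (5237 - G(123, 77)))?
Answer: 35661/27544 ≈ 1.2947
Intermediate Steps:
G(T, F) = T + F*T (G(T, F) = F*T + T = T + F*T)
(-31314 + (J(5, -2)*21)*(-23))/(-23187 + (5237 - G(123, 77))) = (-31314 + ((4 + 5)*21)*(-23))/(-23187 + (5237 - 123*(1 + 77))) = (-31314 + (9*21)*(-23))/(-23187 + (5237 - 123*78)) = (-31314 + 189*(-23))/(-23187 + (5237 - 1*9594)) = (-31314 - 4347)/(-23187 + (5237 - 9594)) = -35661/(-23187 - 4357) = -35661/(-27544) = -35661*(-1/27544) = 35661/27544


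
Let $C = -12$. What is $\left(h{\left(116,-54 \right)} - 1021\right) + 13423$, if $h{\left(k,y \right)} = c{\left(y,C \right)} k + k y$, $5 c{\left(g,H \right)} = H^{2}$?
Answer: $\frac{47394}{5} \approx 9478.8$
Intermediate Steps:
$c{\left(g,H \right)} = \frac{H^{2}}{5}$
$h{\left(k,y \right)} = \frac{144 k}{5} + k y$ ($h{\left(k,y \right)} = \frac{\left(-12\right)^{2}}{5} k + k y = \frac{1}{5} \cdot 144 k + k y = \frac{144 k}{5} + k y$)
$\left(h{\left(116,-54 \right)} - 1021\right) + 13423 = \left(\frac{1}{5} \cdot 116 \left(144 + 5 \left(-54\right)\right) - 1021\right) + 13423 = \left(\frac{1}{5} \cdot 116 \left(144 - 270\right) - 1021\right) + 13423 = \left(\frac{1}{5} \cdot 116 \left(-126\right) - 1021\right) + 13423 = \left(- \frac{14616}{5} - 1021\right) + 13423 = - \frac{19721}{5} + 13423 = \frac{47394}{5}$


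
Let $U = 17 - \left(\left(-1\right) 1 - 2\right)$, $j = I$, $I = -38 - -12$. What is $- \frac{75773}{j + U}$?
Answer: $\frac{75773}{6} \approx 12629.0$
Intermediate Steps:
$I = -26$ ($I = -38 + 12 = -26$)
$j = -26$
$U = 20$ ($U = 17 - \left(-1 - 2\right) = 17 - -3 = 17 + 3 = 20$)
$- \frac{75773}{j + U} = - \frac{75773}{-26 + 20} = - \frac{75773}{-6} = \left(-75773\right) \left(- \frac{1}{6}\right) = \frac{75773}{6}$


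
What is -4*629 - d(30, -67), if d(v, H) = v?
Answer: -2546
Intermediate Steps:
-4*629 - d(30, -67) = -4*629 - 1*30 = -2516 - 30 = -2546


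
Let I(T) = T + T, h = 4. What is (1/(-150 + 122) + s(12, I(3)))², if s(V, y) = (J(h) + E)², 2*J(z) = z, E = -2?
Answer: 1/784 ≈ 0.0012755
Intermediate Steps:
J(z) = z/2
I(T) = 2*T
s(V, y) = 0 (s(V, y) = ((½)*4 - 2)² = (2 - 2)² = 0² = 0)
(1/(-150 + 122) + s(12, I(3)))² = (1/(-150 + 122) + 0)² = (1/(-28) + 0)² = (-1/28 + 0)² = (-1/28)² = 1/784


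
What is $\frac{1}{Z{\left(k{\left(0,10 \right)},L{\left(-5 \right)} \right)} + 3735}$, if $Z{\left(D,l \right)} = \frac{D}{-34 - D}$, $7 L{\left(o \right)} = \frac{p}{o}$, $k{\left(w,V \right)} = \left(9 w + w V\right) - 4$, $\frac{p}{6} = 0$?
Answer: $\frac{15}{56027} \approx 0.00026773$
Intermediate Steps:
$p = 0$ ($p = 6 \cdot 0 = 0$)
$k{\left(w,V \right)} = -4 + 9 w + V w$ ($k{\left(w,V \right)} = \left(9 w + V w\right) - 4 = -4 + 9 w + V w$)
$L{\left(o \right)} = 0$ ($L{\left(o \right)} = \frac{0 \frac{1}{o}}{7} = \frac{1}{7} \cdot 0 = 0$)
$\frac{1}{Z{\left(k{\left(0,10 \right)},L{\left(-5 \right)} \right)} + 3735} = \frac{1}{- \frac{-4 + 9 \cdot 0 + 10 \cdot 0}{34 + \left(-4 + 9 \cdot 0 + 10 \cdot 0\right)} + 3735} = \frac{1}{- \frac{-4 + 0 + 0}{34 + \left(-4 + 0 + 0\right)} + 3735} = \frac{1}{\left(-1\right) \left(-4\right) \frac{1}{34 - 4} + 3735} = \frac{1}{\left(-1\right) \left(-4\right) \frac{1}{30} + 3735} = \frac{1}{\frac{2}{15} + 3735} = \frac{1}{\frac{56027}{15}} = \frac{15}{56027}$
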